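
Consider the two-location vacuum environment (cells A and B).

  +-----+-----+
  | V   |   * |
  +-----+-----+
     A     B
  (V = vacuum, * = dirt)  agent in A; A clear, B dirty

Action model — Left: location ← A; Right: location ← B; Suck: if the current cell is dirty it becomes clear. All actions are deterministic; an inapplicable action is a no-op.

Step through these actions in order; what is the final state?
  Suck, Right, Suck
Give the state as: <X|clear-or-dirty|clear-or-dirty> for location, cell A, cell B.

<B|clear|clear>

step 1/3 (Suck): <A|clear|dirty>
step 2/3 (Right): <B|clear|dirty>
step 3/3 (Suck): <B|clear|clear>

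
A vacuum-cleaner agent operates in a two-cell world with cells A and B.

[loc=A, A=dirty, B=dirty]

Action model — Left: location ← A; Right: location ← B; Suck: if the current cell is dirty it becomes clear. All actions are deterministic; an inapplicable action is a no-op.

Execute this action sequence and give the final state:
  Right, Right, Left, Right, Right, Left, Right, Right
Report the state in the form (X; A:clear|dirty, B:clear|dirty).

[1] after Right: (B; A:dirty, B:dirty)
[2] after Right: (B; A:dirty, B:dirty)
[3] after Left: (A; A:dirty, B:dirty)
[4] after Right: (B; A:dirty, B:dirty)
[5] after Right: (B; A:dirty, B:dirty)
[6] after Left: (A; A:dirty, B:dirty)
[7] after Right: (B; A:dirty, B:dirty)
[8] after Right: (B; A:dirty, B:dirty)

(B; A:dirty, B:dirty)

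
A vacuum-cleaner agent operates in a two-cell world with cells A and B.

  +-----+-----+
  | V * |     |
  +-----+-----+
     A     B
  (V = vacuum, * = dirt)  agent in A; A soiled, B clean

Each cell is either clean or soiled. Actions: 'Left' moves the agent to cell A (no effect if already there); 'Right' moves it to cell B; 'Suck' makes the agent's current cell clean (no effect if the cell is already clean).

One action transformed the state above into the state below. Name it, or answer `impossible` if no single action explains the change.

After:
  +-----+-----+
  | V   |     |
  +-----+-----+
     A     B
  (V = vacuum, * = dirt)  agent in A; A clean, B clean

Suck

try  Left: (A; A:soiled, B:clean)
try Right: (B; A:soiled, B:clean)
try  Suck: (A; A:clean, B:clean)  ← match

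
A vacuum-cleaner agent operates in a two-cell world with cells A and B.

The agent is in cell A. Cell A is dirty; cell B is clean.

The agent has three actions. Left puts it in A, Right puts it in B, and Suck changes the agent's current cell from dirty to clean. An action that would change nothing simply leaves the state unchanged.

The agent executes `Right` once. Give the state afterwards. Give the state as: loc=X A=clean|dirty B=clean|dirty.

loc=B A=dirty B=clean

start: loc=A A=dirty B=clean
Right (#1): loc=B A=dirty B=clean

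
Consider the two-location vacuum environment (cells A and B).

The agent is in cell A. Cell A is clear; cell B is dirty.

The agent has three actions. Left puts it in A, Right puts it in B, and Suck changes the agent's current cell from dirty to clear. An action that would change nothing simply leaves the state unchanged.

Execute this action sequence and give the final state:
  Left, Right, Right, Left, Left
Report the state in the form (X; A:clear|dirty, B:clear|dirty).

t=1 Left ⇒ (A; A:clear, B:dirty)
t=2 Right ⇒ (B; A:clear, B:dirty)
t=3 Right ⇒ (B; A:clear, B:dirty)
t=4 Left ⇒ (A; A:clear, B:dirty)
t=5 Left ⇒ (A; A:clear, B:dirty)

(A; A:clear, B:dirty)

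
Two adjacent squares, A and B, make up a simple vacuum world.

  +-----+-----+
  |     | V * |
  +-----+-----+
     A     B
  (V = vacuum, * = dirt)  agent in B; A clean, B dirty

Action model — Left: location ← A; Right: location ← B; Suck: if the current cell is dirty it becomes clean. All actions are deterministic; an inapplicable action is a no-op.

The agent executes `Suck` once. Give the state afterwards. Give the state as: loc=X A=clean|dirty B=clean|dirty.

start: loc=B A=clean B=dirty
[1] after Suck: loc=B A=clean B=clean

loc=B A=clean B=clean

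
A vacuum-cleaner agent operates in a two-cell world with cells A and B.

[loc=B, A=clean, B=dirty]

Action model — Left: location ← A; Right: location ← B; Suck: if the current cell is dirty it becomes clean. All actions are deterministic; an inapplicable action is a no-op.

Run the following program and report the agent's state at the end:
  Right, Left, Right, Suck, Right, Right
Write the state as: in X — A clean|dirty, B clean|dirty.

t=1 Right ⇒ in B — A clean, B dirty
t=2 Left ⇒ in A — A clean, B dirty
t=3 Right ⇒ in B — A clean, B dirty
t=4 Suck ⇒ in B — A clean, B clean
t=5 Right ⇒ in B — A clean, B clean
t=6 Right ⇒ in B — A clean, B clean

in B — A clean, B clean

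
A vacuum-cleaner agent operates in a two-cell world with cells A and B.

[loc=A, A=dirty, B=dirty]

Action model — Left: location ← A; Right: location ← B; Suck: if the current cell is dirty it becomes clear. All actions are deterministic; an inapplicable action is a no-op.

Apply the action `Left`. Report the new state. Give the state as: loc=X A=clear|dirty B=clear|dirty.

start: loc=A A=dirty B=dirty
Left (#1): loc=A A=dirty B=dirty

loc=A A=dirty B=dirty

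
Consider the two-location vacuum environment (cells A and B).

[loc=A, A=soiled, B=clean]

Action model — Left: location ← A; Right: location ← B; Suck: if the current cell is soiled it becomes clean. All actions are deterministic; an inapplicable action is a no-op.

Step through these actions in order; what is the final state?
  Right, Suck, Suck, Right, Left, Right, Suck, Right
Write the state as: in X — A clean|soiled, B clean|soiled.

in B — A soiled, B clean

1) do Right; now in B — A soiled, B clean
2) do Suck; now in B — A soiled, B clean
3) do Suck; now in B — A soiled, B clean
4) do Right; now in B — A soiled, B clean
5) do Left; now in A — A soiled, B clean
6) do Right; now in B — A soiled, B clean
7) do Suck; now in B — A soiled, B clean
8) do Right; now in B — A soiled, B clean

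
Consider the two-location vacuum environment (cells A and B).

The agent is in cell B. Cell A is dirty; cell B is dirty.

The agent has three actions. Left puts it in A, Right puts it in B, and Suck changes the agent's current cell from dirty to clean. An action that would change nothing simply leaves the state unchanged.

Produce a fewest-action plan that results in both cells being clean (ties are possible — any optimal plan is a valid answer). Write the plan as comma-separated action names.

Suck, Left, Suck

[1] after Suck: <B|dirty|clean>
[2] after Left: <A|dirty|clean>
[3] after Suck: <A|clean|clean>
min 3: Suck B + move + Suck A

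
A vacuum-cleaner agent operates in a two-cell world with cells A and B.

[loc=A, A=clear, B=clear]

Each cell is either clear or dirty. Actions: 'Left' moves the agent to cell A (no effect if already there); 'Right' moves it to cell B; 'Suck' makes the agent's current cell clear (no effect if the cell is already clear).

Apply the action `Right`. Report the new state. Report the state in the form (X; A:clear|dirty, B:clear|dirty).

(B; A:clear, B:clear)

start: (A; A:clear, B:clear)
t=1 Right ⇒ (B; A:clear, B:clear)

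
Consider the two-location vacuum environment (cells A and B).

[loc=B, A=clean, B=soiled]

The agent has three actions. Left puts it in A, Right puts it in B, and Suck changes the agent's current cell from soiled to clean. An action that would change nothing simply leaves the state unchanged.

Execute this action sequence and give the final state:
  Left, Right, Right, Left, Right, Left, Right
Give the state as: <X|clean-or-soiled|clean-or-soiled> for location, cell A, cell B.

<B|clean|soiled>

1) do Left; now <A|clean|soiled>
2) do Right; now <B|clean|soiled>
3) do Right; now <B|clean|soiled>
4) do Left; now <A|clean|soiled>
5) do Right; now <B|clean|soiled>
6) do Left; now <A|clean|soiled>
7) do Right; now <B|clean|soiled>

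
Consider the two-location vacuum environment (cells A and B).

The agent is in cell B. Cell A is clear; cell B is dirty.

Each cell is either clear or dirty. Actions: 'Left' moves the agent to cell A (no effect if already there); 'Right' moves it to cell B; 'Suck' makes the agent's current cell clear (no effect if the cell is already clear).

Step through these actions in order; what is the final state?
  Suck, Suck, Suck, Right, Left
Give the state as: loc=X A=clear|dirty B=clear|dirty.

[1] after Suck: loc=B A=clear B=clear
[2] after Suck: loc=B A=clear B=clear
[3] after Suck: loc=B A=clear B=clear
[4] after Right: loc=B A=clear B=clear
[5] after Left: loc=A A=clear B=clear

loc=A A=clear B=clear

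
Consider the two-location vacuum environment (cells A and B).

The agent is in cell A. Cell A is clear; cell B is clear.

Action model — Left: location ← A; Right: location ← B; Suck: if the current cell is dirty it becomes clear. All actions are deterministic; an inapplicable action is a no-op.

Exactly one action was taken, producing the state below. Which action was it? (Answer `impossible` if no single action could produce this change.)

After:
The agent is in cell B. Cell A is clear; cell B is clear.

try  Left: in A — A clear, B clear
try Right: in B — A clear, B clear  ← match
try  Suck: in A — A clear, B clear

Right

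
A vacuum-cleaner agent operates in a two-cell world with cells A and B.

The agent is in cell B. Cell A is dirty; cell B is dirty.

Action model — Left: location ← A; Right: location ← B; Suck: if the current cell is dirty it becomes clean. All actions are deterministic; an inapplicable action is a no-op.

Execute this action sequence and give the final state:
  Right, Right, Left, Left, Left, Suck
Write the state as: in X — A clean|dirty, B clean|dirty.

in A — A clean, B dirty

Right (#1): in B — A dirty, B dirty
Right (#2): in B — A dirty, B dirty
Left (#3): in A — A dirty, B dirty
Left (#4): in A — A dirty, B dirty
Left (#5): in A — A dirty, B dirty
Suck (#6): in A — A clean, B dirty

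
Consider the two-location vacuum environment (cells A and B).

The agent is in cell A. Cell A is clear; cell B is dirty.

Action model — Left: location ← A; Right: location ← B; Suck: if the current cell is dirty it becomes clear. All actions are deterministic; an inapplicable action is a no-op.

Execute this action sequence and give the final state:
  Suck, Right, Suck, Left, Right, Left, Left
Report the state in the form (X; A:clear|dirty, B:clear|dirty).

(A; A:clear, B:clear)

[1] after Suck: (A; A:clear, B:dirty)
[2] after Right: (B; A:clear, B:dirty)
[3] after Suck: (B; A:clear, B:clear)
[4] after Left: (A; A:clear, B:clear)
[5] after Right: (B; A:clear, B:clear)
[6] after Left: (A; A:clear, B:clear)
[7] after Left: (A; A:clear, B:clear)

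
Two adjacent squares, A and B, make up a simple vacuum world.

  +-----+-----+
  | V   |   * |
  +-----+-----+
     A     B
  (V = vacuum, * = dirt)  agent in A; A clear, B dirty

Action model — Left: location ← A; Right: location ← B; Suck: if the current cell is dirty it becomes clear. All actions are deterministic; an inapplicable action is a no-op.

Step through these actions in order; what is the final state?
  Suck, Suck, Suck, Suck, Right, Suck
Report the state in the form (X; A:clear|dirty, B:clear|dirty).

t=1 Suck ⇒ (A; A:clear, B:dirty)
t=2 Suck ⇒ (A; A:clear, B:dirty)
t=3 Suck ⇒ (A; A:clear, B:dirty)
t=4 Suck ⇒ (A; A:clear, B:dirty)
t=5 Right ⇒ (B; A:clear, B:dirty)
t=6 Suck ⇒ (B; A:clear, B:clear)

(B; A:clear, B:clear)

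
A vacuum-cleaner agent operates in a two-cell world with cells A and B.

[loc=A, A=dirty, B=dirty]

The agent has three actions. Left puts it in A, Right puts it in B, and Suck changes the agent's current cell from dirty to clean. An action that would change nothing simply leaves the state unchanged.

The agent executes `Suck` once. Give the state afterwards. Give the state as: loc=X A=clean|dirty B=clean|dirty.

start: loc=A A=dirty B=dirty
t=1 Suck ⇒ loc=A A=clean B=dirty

loc=A A=clean B=dirty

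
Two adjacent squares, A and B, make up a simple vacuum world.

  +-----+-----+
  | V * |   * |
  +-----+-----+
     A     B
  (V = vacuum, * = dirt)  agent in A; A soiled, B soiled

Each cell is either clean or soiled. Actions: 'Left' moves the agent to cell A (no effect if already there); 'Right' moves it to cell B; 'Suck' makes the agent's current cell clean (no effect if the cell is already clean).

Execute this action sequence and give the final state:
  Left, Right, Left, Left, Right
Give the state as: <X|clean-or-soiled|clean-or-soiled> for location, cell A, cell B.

[1] after Left: <A|soiled|soiled>
[2] after Right: <B|soiled|soiled>
[3] after Left: <A|soiled|soiled>
[4] after Left: <A|soiled|soiled>
[5] after Right: <B|soiled|soiled>

<B|soiled|soiled>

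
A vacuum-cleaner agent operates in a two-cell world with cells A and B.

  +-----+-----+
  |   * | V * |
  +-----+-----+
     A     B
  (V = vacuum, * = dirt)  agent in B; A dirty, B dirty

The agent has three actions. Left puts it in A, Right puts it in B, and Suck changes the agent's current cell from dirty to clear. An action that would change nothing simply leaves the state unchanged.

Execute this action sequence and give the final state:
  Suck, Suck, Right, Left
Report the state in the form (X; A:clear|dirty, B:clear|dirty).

(A; A:dirty, B:clear)

step 1/4 (Suck): (B; A:dirty, B:clear)
step 2/4 (Suck): (B; A:dirty, B:clear)
step 3/4 (Right): (B; A:dirty, B:clear)
step 4/4 (Left): (A; A:dirty, B:clear)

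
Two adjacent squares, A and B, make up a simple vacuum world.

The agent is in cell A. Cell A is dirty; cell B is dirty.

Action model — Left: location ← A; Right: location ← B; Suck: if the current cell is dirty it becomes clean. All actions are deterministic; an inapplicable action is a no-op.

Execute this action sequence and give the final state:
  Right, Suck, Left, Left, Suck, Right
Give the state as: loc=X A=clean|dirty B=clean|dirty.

loc=B A=clean B=clean

1) do Right; now loc=B A=dirty B=dirty
2) do Suck; now loc=B A=dirty B=clean
3) do Left; now loc=A A=dirty B=clean
4) do Left; now loc=A A=dirty B=clean
5) do Suck; now loc=A A=clean B=clean
6) do Right; now loc=B A=clean B=clean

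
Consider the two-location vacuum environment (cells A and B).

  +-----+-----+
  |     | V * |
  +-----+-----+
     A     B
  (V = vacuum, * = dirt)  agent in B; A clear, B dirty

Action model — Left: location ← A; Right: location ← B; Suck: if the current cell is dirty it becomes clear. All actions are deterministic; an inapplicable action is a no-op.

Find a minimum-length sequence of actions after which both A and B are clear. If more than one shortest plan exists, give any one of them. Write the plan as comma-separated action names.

step 1/1 (Suck): loc=B A=clear B=clear
min 1: B is dirty, one Suck

Suck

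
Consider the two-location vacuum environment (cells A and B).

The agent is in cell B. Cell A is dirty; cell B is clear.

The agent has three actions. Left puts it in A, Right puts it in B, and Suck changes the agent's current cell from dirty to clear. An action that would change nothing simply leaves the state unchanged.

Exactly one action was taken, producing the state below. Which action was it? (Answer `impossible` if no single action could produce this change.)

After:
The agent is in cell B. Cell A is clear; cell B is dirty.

impossible

try  Left: in A — A dirty, B clear
try Right: in B — A dirty, B clear
try  Suck: in B — A dirty, B clear
no single action produces the after-state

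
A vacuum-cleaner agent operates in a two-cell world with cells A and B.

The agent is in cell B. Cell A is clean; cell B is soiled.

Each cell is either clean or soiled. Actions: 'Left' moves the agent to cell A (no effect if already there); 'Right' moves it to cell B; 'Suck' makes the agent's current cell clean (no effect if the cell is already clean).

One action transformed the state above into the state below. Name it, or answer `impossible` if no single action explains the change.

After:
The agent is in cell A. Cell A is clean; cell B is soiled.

Left

try  Left: (A; A:clean, B:soiled)  ← match
try Right: (B; A:clean, B:soiled)
try  Suck: (B; A:clean, B:clean)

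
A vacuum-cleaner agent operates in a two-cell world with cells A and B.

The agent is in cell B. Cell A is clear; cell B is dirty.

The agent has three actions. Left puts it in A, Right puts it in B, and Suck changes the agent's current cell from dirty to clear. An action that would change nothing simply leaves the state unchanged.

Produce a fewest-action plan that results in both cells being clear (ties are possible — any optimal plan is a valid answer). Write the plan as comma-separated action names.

Suck

1. Suck → in B — A clear, B clear
min 1: B is dirty, one Suck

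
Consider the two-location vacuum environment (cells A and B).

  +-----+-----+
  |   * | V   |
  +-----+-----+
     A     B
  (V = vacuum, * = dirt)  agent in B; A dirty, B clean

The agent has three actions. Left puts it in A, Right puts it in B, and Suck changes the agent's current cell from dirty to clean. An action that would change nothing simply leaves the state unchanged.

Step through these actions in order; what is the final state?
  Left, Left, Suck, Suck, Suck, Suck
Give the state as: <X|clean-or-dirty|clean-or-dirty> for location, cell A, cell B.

step 1/6 (Left): <A|dirty|clean>
step 2/6 (Left): <A|dirty|clean>
step 3/6 (Suck): <A|clean|clean>
step 4/6 (Suck): <A|clean|clean>
step 5/6 (Suck): <A|clean|clean>
step 6/6 (Suck): <A|clean|clean>

<A|clean|clean>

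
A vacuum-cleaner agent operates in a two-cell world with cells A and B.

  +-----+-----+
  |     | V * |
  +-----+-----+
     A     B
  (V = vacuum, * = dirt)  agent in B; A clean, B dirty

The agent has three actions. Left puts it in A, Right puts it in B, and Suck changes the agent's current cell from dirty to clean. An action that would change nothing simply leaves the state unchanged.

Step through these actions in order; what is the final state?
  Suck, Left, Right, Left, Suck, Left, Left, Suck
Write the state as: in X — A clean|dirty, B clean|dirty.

1) do Suck; now in B — A clean, B clean
2) do Left; now in A — A clean, B clean
3) do Right; now in B — A clean, B clean
4) do Left; now in A — A clean, B clean
5) do Suck; now in A — A clean, B clean
6) do Left; now in A — A clean, B clean
7) do Left; now in A — A clean, B clean
8) do Suck; now in A — A clean, B clean

in A — A clean, B clean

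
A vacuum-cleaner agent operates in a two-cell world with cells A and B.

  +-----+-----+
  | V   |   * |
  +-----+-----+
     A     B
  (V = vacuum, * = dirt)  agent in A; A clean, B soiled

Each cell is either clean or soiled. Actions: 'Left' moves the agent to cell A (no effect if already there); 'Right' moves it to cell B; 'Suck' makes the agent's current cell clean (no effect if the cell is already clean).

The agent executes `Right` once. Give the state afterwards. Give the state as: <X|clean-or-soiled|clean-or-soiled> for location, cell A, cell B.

<B|clean|soiled>

start: <A|clean|soiled>
Right (#1): <B|clean|soiled>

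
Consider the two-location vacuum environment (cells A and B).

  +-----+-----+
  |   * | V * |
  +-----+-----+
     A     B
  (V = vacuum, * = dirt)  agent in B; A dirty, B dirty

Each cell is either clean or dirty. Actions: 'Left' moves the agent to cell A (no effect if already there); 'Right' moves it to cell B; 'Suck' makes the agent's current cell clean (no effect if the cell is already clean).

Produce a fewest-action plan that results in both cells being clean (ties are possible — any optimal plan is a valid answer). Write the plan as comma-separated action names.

1) do Suck; now loc=B A=dirty B=clean
2) do Left; now loc=A A=dirty B=clean
3) do Suck; now loc=A A=clean B=clean
min 3: Suck B + move + Suck A

Suck, Left, Suck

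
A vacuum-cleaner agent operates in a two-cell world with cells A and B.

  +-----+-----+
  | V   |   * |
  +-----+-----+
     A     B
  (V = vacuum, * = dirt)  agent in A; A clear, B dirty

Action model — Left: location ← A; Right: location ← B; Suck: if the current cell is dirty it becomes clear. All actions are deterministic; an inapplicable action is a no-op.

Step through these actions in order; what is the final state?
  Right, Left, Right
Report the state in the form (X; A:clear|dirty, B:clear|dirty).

1) do Right; now (B; A:clear, B:dirty)
2) do Left; now (A; A:clear, B:dirty)
3) do Right; now (B; A:clear, B:dirty)

(B; A:clear, B:dirty)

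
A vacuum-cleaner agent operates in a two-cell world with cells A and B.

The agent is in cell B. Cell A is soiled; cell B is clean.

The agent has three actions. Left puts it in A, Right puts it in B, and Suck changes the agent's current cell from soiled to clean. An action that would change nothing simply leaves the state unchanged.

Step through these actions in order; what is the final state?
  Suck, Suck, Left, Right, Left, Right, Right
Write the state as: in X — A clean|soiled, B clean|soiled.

Suck (#1): in B — A soiled, B clean
Suck (#2): in B — A soiled, B clean
Left (#3): in A — A soiled, B clean
Right (#4): in B — A soiled, B clean
Left (#5): in A — A soiled, B clean
Right (#6): in B — A soiled, B clean
Right (#7): in B — A soiled, B clean

in B — A soiled, B clean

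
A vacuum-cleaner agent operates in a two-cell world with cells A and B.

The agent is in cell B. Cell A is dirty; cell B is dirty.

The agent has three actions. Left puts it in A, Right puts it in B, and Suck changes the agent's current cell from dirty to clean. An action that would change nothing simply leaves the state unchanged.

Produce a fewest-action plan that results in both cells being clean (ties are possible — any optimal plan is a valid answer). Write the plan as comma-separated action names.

Suck, Left, Suck

t=1 Suck ⇒ loc=B A=dirty B=clean
t=2 Left ⇒ loc=A A=dirty B=clean
t=3 Suck ⇒ loc=A A=clean B=clean
min 3: Suck B + move + Suck A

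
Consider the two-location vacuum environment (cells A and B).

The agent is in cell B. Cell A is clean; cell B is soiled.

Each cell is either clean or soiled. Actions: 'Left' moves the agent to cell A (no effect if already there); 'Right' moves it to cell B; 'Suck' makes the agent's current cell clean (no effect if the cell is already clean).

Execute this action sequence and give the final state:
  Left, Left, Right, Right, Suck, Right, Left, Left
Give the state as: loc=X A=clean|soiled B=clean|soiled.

loc=A A=clean B=clean

step 1/8 (Left): loc=A A=clean B=soiled
step 2/8 (Left): loc=A A=clean B=soiled
step 3/8 (Right): loc=B A=clean B=soiled
step 4/8 (Right): loc=B A=clean B=soiled
step 5/8 (Suck): loc=B A=clean B=clean
step 6/8 (Right): loc=B A=clean B=clean
step 7/8 (Left): loc=A A=clean B=clean
step 8/8 (Left): loc=A A=clean B=clean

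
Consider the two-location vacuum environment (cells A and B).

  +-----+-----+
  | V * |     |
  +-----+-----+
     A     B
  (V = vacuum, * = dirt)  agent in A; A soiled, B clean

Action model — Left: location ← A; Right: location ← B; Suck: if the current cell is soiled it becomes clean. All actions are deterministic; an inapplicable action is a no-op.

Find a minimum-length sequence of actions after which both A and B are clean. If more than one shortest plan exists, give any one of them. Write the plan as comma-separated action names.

Suck

step 1/1 (Suck): (A; A:clean, B:clean)
min 1: A is soiled, one Suck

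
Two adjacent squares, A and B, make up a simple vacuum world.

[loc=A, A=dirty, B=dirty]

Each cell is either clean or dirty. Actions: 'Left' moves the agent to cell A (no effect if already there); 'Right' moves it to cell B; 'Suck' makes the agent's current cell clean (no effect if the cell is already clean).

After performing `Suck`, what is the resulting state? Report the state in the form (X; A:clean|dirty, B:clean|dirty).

(A; A:clean, B:dirty)

start: (A; A:dirty, B:dirty)
1. Suck → (A; A:clean, B:dirty)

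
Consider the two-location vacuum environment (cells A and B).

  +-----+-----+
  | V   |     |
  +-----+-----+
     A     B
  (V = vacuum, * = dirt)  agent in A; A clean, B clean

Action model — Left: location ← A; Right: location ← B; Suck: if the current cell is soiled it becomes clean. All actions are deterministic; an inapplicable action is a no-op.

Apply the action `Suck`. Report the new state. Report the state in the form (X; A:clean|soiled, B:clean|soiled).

(A; A:clean, B:clean)

start: (A; A:clean, B:clean)
1) do Suck; now (A; A:clean, B:clean)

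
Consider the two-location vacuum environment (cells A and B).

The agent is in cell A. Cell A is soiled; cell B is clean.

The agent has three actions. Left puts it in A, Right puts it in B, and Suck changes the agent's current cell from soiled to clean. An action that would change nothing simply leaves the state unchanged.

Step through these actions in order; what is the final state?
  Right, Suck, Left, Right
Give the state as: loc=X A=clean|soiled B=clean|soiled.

1) do Right; now loc=B A=soiled B=clean
2) do Suck; now loc=B A=soiled B=clean
3) do Left; now loc=A A=soiled B=clean
4) do Right; now loc=B A=soiled B=clean

loc=B A=soiled B=clean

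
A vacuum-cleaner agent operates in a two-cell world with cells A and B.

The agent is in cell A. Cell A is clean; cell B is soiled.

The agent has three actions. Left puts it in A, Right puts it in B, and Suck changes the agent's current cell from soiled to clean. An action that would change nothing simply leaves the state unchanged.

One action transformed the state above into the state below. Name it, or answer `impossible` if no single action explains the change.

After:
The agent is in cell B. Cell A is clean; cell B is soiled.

try  Left: in A — A clean, B soiled
try Right: in B — A clean, B soiled  ← match
try  Suck: in A — A clean, B soiled

Right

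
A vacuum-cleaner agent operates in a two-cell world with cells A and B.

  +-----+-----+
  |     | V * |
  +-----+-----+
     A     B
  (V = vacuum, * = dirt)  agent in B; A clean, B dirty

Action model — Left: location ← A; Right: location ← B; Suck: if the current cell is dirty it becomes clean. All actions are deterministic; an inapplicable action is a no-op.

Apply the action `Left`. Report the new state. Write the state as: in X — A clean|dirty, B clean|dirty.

start: in B — A clean, B dirty
1) do Left; now in A — A clean, B dirty

in A — A clean, B dirty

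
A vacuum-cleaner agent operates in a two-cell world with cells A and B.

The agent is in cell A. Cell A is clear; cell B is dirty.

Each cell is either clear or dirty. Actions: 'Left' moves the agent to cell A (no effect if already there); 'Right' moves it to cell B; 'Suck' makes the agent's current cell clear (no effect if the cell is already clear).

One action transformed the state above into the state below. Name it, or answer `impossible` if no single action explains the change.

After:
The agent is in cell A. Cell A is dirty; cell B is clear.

try  Left: in A — A clear, B dirty
try Right: in B — A clear, B dirty
try  Suck: in A — A clear, B dirty
no single action produces the after-state

impossible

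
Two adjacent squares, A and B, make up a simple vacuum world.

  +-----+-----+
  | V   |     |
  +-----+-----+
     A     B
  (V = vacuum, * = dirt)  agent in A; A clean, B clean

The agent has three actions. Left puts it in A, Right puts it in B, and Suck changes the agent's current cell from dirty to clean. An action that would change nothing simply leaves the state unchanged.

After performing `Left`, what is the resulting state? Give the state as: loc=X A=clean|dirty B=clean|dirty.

start: loc=A A=clean B=clean
Left (#1): loc=A A=clean B=clean

loc=A A=clean B=clean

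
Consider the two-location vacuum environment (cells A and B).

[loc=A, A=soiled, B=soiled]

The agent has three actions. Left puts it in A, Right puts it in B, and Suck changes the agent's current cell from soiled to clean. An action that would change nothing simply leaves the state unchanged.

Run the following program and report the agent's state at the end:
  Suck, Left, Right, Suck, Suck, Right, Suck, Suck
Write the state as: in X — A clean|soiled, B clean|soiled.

in B — A clean, B clean

Suck (#1): in A — A clean, B soiled
Left (#2): in A — A clean, B soiled
Right (#3): in B — A clean, B soiled
Suck (#4): in B — A clean, B clean
Suck (#5): in B — A clean, B clean
Right (#6): in B — A clean, B clean
Suck (#7): in B — A clean, B clean
Suck (#8): in B — A clean, B clean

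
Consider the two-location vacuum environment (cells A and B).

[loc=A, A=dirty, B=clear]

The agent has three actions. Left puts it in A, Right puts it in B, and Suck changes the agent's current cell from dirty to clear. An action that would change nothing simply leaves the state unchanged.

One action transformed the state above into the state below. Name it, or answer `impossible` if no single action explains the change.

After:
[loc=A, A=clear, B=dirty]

impossible

try  Left: loc=A A=dirty B=clear
try Right: loc=B A=dirty B=clear
try  Suck: loc=A A=clear B=clear
no single action produces the after-state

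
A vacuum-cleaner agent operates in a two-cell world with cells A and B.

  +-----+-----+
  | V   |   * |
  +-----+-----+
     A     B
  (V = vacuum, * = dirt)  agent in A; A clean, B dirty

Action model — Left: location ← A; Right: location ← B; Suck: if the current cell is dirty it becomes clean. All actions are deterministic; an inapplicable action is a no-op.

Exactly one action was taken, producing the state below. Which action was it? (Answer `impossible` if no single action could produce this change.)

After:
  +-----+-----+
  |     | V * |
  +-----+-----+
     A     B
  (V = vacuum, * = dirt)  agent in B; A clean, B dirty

Right

try  Left: loc=A A=clean B=dirty
try Right: loc=B A=clean B=dirty  ← match
try  Suck: loc=A A=clean B=dirty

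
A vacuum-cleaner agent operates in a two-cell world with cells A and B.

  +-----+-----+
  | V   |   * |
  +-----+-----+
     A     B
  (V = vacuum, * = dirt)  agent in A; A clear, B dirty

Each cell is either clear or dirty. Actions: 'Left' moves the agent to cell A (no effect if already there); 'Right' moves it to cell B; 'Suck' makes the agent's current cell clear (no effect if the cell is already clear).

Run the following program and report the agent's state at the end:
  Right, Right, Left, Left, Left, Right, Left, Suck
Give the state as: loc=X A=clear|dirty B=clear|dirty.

[1] after Right: loc=B A=clear B=dirty
[2] after Right: loc=B A=clear B=dirty
[3] after Left: loc=A A=clear B=dirty
[4] after Left: loc=A A=clear B=dirty
[5] after Left: loc=A A=clear B=dirty
[6] after Right: loc=B A=clear B=dirty
[7] after Left: loc=A A=clear B=dirty
[8] after Suck: loc=A A=clear B=dirty

loc=A A=clear B=dirty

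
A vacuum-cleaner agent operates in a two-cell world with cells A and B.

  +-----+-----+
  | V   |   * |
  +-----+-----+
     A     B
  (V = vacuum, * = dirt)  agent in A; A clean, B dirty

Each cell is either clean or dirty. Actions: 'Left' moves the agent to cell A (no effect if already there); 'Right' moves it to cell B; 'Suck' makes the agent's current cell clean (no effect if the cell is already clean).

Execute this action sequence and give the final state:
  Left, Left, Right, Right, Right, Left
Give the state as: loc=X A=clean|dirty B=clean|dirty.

t=1 Left ⇒ loc=A A=clean B=dirty
t=2 Left ⇒ loc=A A=clean B=dirty
t=3 Right ⇒ loc=B A=clean B=dirty
t=4 Right ⇒ loc=B A=clean B=dirty
t=5 Right ⇒ loc=B A=clean B=dirty
t=6 Left ⇒ loc=A A=clean B=dirty

loc=A A=clean B=dirty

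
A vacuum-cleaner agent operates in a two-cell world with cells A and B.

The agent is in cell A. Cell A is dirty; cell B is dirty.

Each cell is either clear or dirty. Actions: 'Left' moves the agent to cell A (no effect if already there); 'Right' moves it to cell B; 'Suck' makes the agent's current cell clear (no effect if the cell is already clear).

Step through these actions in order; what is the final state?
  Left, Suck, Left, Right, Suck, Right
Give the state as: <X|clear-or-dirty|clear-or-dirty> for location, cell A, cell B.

<B|clear|clear>

Left (#1): <A|dirty|dirty>
Suck (#2): <A|clear|dirty>
Left (#3): <A|clear|dirty>
Right (#4): <B|clear|dirty>
Suck (#5): <B|clear|clear>
Right (#6): <B|clear|clear>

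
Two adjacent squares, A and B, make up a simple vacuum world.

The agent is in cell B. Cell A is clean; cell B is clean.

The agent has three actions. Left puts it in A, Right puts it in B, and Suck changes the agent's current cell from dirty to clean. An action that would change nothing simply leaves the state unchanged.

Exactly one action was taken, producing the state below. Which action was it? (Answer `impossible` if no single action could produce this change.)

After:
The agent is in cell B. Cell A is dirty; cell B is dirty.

impossible

try  Left: (A; A:clean, B:clean)
try Right: (B; A:clean, B:clean)
try  Suck: (B; A:clean, B:clean)
no single action produces the after-state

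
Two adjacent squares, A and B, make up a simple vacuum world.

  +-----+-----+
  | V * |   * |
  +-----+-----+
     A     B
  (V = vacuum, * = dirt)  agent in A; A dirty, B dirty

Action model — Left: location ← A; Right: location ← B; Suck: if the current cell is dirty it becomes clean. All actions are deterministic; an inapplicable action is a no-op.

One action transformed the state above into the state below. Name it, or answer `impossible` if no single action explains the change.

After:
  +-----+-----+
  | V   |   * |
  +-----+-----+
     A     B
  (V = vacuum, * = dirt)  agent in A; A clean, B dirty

try  Left: <A|dirty|dirty>
try Right: <B|dirty|dirty>
try  Suck: <A|clean|dirty>  ← match

Suck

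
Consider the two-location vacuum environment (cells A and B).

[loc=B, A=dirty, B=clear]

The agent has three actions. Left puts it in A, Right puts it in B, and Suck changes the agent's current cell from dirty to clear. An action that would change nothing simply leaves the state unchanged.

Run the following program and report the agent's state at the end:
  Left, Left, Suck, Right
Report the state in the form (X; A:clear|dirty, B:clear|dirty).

(B; A:clear, B:clear)

1. Left → (A; A:dirty, B:clear)
2. Left → (A; A:dirty, B:clear)
3. Suck → (A; A:clear, B:clear)
4. Right → (B; A:clear, B:clear)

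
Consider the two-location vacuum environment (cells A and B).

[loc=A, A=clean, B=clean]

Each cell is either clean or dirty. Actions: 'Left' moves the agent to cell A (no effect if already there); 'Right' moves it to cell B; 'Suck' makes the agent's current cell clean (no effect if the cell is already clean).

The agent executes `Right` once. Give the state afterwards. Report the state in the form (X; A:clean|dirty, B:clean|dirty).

(B; A:clean, B:clean)

start: (A; A:clean, B:clean)
t=1 Right ⇒ (B; A:clean, B:clean)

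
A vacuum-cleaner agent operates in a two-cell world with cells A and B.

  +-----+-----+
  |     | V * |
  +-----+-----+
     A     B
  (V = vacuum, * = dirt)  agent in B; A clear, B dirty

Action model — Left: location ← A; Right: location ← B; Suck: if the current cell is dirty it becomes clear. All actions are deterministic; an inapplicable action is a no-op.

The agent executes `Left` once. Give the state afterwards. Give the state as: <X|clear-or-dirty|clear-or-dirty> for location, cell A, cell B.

<A|clear|dirty>

start: <B|clear|dirty>
step 1/1 (Left): <A|clear|dirty>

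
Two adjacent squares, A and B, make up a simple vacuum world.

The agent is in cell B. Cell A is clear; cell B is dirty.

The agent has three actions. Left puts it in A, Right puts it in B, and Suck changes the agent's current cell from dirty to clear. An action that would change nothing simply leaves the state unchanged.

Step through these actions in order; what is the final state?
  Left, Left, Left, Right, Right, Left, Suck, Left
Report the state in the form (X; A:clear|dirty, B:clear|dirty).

(A; A:clear, B:dirty)

t=1 Left ⇒ (A; A:clear, B:dirty)
t=2 Left ⇒ (A; A:clear, B:dirty)
t=3 Left ⇒ (A; A:clear, B:dirty)
t=4 Right ⇒ (B; A:clear, B:dirty)
t=5 Right ⇒ (B; A:clear, B:dirty)
t=6 Left ⇒ (A; A:clear, B:dirty)
t=7 Suck ⇒ (A; A:clear, B:dirty)
t=8 Left ⇒ (A; A:clear, B:dirty)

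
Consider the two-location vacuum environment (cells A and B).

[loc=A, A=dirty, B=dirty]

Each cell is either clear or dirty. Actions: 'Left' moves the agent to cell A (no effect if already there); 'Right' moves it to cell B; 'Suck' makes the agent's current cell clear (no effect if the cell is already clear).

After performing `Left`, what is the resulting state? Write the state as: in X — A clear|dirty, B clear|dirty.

start: in A — A dirty, B dirty
step 1/1 (Left): in A — A dirty, B dirty

in A — A dirty, B dirty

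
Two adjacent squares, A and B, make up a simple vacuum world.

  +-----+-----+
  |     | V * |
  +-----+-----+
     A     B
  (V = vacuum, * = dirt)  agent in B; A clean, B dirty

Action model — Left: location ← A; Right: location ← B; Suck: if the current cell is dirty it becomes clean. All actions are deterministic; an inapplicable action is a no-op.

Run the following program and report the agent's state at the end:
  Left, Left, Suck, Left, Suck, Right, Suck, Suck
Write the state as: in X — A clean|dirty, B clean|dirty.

1. Left → in A — A clean, B dirty
2. Left → in A — A clean, B dirty
3. Suck → in A — A clean, B dirty
4. Left → in A — A clean, B dirty
5. Suck → in A — A clean, B dirty
6. Right → in B — A clean, B dirty
7. Suck → in B — A clean, B clean
8. Suck → in B — A clean, B clean

in B — A clean, B clean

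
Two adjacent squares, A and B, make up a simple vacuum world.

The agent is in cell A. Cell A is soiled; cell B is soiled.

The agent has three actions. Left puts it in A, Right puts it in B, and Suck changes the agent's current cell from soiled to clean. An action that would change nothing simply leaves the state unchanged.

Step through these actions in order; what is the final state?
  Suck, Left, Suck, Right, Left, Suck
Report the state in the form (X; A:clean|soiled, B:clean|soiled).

step 1/6 (Suck): (A; A:clean, B:soiled)
step 2/6 (Left): (A; A:clean, B:soiled)
step 3/6 (Suck): (A; A:clean, B:soiled)
step 4/6 (Right): (B; A:clean, B:soiled)
step 5/6 (Left): (A; A:clean, B:soiled)
step 6/6 (Suck): (A; A:clean, B:soiled)

(A; A:clean, B:soiled)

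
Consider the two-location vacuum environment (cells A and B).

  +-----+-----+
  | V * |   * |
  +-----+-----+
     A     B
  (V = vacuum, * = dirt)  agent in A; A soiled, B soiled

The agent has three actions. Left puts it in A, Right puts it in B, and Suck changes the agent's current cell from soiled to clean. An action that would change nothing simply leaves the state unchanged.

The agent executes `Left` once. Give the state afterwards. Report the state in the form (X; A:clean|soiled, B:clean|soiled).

(A; A:soiled, B:soiled)

start: (A; A:soiled, B:soiled)
t=1 Left ⇒ (A; A:soiled, B:soiled)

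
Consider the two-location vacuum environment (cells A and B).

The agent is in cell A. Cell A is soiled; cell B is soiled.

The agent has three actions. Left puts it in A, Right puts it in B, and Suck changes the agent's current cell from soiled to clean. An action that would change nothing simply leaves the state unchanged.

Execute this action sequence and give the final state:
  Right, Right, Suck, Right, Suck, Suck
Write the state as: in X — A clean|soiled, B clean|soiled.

1. Right → in B — A soiled, B soiled
2. Right → in B — A soiled, B soiled
3. Suck → in B — A soiled, B clean
4. Right → in B — A soiled, B clean
5. Suck → in B — A soiled, B clean
6. Suck → in B — A soiled, B clean

in B — A soiled, B clean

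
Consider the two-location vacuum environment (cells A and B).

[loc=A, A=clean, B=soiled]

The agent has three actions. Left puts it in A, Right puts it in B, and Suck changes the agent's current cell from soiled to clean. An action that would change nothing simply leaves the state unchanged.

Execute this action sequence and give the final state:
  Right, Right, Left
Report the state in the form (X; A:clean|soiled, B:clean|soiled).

(A; A:clean, B:soiled)

1. Right → (B; A:clean, B:soiled)
2. Right → (B; A:clean, B:soiled)
3. Left → (A; A:clean, B:soiled)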